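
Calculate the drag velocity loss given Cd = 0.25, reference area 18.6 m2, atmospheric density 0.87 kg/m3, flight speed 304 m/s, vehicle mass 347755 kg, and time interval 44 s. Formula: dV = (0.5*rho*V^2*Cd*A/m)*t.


D = 0.5 * 0.87 * 304^2 * 0.25 * 18.6 = 186934.46 N
a = 186934.46 / 347755 = 0.5375 m/s2
dV = 0.5375 * 44 = 23.7 m/s

23.7 m/s


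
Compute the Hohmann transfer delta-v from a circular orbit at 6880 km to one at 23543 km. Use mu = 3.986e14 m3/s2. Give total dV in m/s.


V1 = sqrt(mu/r1) = 7611.57 m/s
dV1 = V1*(sqrt(2*r2/(r1+r2)) - 1) = 1857.76 m/s
V2 = sqrt(mu/r2) = 4114.7 m/s
dV2 = V2*(1 - sqrt(2*r1/(r1+r2))) = 1347.46 m/s
Total dV = 3205 m/s

3205 m/s


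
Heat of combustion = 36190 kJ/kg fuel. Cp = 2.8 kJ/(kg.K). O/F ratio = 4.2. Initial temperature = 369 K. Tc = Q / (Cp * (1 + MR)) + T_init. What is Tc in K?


Tc = 36190 / (2.8 * (1 + 4.2)) + 369 = 2855 K

2855 K


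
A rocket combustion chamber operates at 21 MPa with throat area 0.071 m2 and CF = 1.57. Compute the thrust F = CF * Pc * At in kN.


F = 1.57 * 21e6 * 0.071 = 2.3409e+06 N = 2340.9 kN

2340.9 kN


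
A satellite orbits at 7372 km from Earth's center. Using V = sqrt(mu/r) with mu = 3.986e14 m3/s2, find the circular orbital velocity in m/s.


V = sqrt(3.986e14 / 7372000) = 7353 m/s

7353 m/s


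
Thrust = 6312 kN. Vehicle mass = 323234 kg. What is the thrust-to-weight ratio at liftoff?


TWR = 6312000 / (323234 * 9.81) = 1.99

1.99


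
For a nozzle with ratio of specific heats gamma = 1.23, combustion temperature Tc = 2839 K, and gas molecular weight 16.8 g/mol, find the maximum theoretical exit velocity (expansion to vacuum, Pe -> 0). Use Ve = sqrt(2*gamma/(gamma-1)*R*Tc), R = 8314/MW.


R = 8314 / 16.8 = 494.88 J/(kg.K)
Ve = sqrt(2 * 1.23 / (1.23 - 1) * 494.88 * 2839) = 3876 m/s

3876 m/s


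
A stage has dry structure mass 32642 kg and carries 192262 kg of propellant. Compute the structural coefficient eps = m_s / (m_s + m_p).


eps = 32642 / (32642 + 192262) = 0.1451

0.1451


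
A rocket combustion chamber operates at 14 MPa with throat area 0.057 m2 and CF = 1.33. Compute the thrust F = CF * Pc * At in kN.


F = 1.33 * 14e6 * 0.057 = 1.0613e+06 N = 1061.3 kN

1061.3 kN


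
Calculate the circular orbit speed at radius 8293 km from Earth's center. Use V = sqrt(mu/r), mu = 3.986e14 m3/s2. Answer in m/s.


V = sqrt(3.986e14 / 8293000) = 6933 m/s

6933 m/s


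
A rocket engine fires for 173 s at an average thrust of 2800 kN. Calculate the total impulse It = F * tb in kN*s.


It = 2800 * 173 = 484400 kN*s

484400 kN*s


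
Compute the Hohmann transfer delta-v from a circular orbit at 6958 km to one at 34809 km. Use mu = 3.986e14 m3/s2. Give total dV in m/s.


V1 = sqrt(mu/r1) = 7568.79 m/s
dV1 = V1*(sqrt(2*r2/(r1+r2)) - 1) = 2202.92 m/s
V2 = sqrt(mu/r2) = 3383.94 m/s
dV2 = V2*(1 - sqrt(2*r1/(r1+r2))) = 1430.67 m/s
Total dV = 3634 m/s

3634 m/s


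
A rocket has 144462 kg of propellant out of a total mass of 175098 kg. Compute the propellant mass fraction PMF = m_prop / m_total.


PMF = 144462 / 175098 = 0.825

0.825


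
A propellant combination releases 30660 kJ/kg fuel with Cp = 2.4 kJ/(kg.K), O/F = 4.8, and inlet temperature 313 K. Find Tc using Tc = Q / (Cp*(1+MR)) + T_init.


Tc = 30660 / (2.4 * (1 + 4.8)) + 313 = 2516 K

2516 K


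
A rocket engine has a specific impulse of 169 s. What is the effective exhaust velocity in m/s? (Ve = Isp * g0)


Ve = Isp * g0 = 169 * 9.81 = 1657.9 m/s

1657.9 m/s


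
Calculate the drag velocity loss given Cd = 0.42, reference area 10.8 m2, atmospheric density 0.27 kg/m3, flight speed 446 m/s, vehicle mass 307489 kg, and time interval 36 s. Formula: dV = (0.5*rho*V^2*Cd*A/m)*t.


D = 0.5 * 0.27 * 446^2 * 0.42 * 10.8 = 121808.2 N
a = 121808.2 / 307489 = 0.3961 m/s2
dV = 0.3961 * 36 = 14.3 m/s

14.3 m/s


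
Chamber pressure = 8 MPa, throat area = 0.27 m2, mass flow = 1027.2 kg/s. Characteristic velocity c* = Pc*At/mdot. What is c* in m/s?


c* = 8e6 * 0.27 / 1027.2 = 2103 m/s

2103 m/s


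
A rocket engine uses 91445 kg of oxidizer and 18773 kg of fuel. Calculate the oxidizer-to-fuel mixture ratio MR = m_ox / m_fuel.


MR = 91445 / 18773 = 4.87

4.87


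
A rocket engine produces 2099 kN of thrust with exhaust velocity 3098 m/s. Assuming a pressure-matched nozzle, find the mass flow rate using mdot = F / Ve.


mdot = F / Ve = 2099000 / 3098 = 677.5 kg/s

677.5 kg/s


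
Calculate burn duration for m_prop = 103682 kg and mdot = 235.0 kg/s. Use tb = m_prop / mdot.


tb = 103682 / 235.0 = 441.2 s

441.2 s


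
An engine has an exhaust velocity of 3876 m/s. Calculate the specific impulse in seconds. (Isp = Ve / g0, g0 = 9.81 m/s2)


Isp = Ve / g0 = 3876 / 9.81 = 395.1 s

395.1 s


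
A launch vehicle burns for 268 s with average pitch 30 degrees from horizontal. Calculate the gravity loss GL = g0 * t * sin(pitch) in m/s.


GL = 9.81 * 268 * sin(30 deg) = 1315 m/s

1315 m/s


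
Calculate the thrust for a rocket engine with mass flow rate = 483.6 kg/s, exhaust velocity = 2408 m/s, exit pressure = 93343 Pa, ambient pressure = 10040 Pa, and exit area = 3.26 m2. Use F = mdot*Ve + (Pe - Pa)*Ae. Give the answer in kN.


F = 483.6 * 2408 + (93343 - 10040) * 3.26 = 1.4361e+06 N = 1436.1 kN

1436.1 kN


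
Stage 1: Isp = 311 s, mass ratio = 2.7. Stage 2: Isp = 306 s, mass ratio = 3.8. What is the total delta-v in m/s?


dV1 = 311 * 9.81 * ln(2.7) = 3030.3 m/s
dV2 = 306 * 9.81 * ln(3.8) = 4007.5 m/s
Total dV = 3030.3 + 4007.5 = 7037.8 m/s ~ 7038 m/s

7038 m/s


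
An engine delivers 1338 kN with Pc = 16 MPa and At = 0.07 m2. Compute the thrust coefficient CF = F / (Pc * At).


CF = 1338000 / (16e6 * 0.07) = 1.19

1.19


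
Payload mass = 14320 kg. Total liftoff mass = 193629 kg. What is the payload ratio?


PR = 14320 / 193629 = 0.074

0.074


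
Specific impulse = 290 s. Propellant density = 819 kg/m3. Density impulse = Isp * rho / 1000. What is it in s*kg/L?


rho*Isp = 290 * 819 / 1000 = 238 s*kg/L

238 s*kg/L


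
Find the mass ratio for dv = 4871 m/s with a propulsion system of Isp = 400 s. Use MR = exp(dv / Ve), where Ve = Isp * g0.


Ve = 400 * 9.81 = 3924.0 m/s
MR = exp(4871 / 3924.0) = 3.46

3.46


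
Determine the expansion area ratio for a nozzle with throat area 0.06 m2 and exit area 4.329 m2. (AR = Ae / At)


AR = 4.329 / 0.06 = 72.1

72.1


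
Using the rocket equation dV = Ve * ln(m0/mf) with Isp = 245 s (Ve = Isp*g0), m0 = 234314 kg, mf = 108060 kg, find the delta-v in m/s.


Ve = 245 * 9.81 = 2403.45 m/s
dV = 2403.45 * ln(234314/108060) = 1860 m/s

1860 m/s


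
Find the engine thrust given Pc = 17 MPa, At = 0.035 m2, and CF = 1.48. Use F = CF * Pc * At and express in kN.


F = 1.48 * 17e6 * 0.035 = 880600.0 N = 880.6 kN

880.6 kN


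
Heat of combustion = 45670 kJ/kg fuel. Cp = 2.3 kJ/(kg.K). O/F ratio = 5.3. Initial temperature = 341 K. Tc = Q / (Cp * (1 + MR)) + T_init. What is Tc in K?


Tc = 45670 / (2.3 * (1 + 5.3)) + 341 = 3493 K

3493 K


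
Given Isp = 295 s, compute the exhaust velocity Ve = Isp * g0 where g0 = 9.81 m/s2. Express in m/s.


Ve = Isp * g0 = 295 * 9.81 = 2894.0 m/s

2894.0 m/s


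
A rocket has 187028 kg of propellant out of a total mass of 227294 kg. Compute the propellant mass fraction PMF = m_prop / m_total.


PMF = 187028 / 227294 = 0.823

0.823


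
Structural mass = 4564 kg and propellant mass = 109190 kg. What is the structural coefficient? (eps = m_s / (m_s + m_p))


eps = 4564 / (4564 + 109190) = 0.0401

0.0401


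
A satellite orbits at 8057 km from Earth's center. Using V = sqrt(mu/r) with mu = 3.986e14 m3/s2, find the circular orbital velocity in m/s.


V = sqrt(3.986e14 / 8057000) = 7034 m/s

7034 m/s


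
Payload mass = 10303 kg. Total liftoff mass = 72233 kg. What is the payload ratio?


PR = 10303 / 72233 = 0.1426

0.1426


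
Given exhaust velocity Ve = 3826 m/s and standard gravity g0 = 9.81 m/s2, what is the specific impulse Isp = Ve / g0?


Isp = Ve / g0 = 3826 / 9.81 = 390.0 s

390.0 s


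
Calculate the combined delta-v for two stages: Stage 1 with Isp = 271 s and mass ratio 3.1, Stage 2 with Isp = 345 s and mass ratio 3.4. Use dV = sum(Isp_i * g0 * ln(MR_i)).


dV1 = 271 * 9.81 * ln(3.1) = 3007.8 m/s
dV2 = 345 * 9.81 * ln(3.4) = 4141.8 m/s
Total dV = 3007.8 + 4141.8 = 7149.6 m/s ~ 7150 m/s

7150 m/s


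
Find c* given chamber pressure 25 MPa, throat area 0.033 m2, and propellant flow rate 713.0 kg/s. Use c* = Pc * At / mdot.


c* = 25e6 * 0.033 / 713.0 = 1157 m/s

1157 m/s


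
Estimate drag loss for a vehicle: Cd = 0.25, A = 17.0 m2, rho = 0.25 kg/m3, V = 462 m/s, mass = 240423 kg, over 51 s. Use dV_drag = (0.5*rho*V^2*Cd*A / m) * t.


D = 0.5 * 0.25 * 462^2 * 0.25 * 17.0 = 113392.12 N
a = 113392.12 / 240423 = 0.4716 m/s2
dV = 0.4716 * 51 = 24.1 m/s

24.1 m/s


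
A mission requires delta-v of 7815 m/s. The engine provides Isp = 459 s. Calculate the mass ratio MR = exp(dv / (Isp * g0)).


Ve = 459 * 9.81 = 4502.79 m/s
MR = exp(7815 / 4502.79) = 5.672

5.672


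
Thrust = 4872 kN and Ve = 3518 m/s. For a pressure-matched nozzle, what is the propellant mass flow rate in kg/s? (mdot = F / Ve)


mdot = F / Ve = 4872000 / 3518 = 1384.9 kg/s

1384.9 kg/s


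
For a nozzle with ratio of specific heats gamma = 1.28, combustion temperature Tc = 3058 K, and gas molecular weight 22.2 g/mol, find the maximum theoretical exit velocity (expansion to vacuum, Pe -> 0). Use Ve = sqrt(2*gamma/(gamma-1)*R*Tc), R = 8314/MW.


R = 8314 / 22.2 = 374.5 J/(kg.K)
Ve = sqrt(2 * 1.28 / (1.28 - 1) * 374.5 * 3058) = 3236 m/s

3236 m/s


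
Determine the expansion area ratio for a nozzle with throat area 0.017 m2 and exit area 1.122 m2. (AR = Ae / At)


AR = 1.122 / 0.017 = 66.0

66.0


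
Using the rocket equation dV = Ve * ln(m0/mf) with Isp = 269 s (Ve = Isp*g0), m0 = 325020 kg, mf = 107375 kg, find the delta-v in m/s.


Ve = 269 * 9.81 = 2638.89 m/s
dV = 2638.89 * ln(325020/107375) = 2923 m/s

2923 m/s


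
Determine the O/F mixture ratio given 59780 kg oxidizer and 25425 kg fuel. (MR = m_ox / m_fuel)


MR = 59780 / 25425 = 2.35

2.35


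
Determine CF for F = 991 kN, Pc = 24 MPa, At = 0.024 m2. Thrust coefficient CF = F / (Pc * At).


CF = 991000 / (24e6 * 0.024) = 1.72

1.72


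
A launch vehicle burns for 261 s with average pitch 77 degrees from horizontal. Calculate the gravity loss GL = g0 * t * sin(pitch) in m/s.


GL = 9.81 * 261 * sin(77 deg) = 2495 m/s

2495 m/s


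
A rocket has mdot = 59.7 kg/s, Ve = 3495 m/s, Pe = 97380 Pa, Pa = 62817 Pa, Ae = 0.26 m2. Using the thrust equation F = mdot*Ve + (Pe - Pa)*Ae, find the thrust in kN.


F = 59.7 * 3495 + (97380 - 62817) * 0.26 = 217638.0 N = 217.6 kN

217.6 kN


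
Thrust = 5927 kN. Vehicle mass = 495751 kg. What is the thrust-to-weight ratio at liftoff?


TWR = 5927000 / (495751 * 9.81) = 1.22

1.22


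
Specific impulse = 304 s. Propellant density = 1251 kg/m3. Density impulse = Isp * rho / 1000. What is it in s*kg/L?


rho*Isp = 304 * 1251 / 1000 = 380 s*kg/L

380 s*kg/L


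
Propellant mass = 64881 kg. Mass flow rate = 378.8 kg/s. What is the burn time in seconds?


tb = 64881 / 378.8 = 171.3 s

171.3 s


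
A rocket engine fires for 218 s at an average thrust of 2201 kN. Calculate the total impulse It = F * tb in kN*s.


It = 2201 * 218 = 479818 kN*s

479818 kN*s


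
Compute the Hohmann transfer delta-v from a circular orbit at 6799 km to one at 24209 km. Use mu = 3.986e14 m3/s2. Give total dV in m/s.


V1 = sqrt(mu/r1) = 7656.78 m/s
dV1 = V1*(sqrt(2*r2/(r1+r2)) - 1) = 1911.03 m/s
V2 = sqrt(mu/r2) = 4057.7 m/s
dV2 = V2*(1 - sqrt(2*r1/(r1+r2))) = 1370.62 m/s
Total dV = 3282 m/s

3282 m/s


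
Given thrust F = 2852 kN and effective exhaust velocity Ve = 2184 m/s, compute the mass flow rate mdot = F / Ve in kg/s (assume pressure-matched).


mdot = F / Ve = 2852000 / 2184 = 1305.9 kg/s

1305.9 kg/s


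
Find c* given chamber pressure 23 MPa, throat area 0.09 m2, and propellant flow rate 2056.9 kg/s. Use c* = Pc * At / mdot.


c* = 23e6 * 0.09 / 2056.9 = 1006 m/s

1006 m/s


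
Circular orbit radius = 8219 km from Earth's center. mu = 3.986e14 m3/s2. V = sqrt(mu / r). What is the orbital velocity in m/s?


V = sqrt(3.986e14 / 8219000) = 6964 m/s

6964 m/s


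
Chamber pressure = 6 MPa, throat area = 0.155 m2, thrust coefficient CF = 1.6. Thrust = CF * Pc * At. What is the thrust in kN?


F = 1.6 * 6e6 * 0.155 = 1.4880e+06 N = 1488.0 kN

1488.0 kN


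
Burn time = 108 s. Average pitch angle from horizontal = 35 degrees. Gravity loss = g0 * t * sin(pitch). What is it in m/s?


GL = 9.81 * 108 * sin(35 deg) = 608 m/s

608 m/s


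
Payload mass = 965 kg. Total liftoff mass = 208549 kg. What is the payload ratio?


PR = 965 / 208549 = 0.0046

0.0046


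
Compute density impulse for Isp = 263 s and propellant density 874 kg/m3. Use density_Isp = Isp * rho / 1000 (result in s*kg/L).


rho*Isp = 263 * 874 / 1000 = 230 s*kg/L

230 s*kg/L


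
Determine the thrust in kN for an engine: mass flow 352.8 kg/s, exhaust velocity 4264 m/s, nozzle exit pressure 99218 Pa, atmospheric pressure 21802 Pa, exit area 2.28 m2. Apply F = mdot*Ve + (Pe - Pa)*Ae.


F = 352.8 * 4264 + (99218 - 21802) * 2.28 = 1.6808e+06 N = 1680.8 kN

1680.8 kN


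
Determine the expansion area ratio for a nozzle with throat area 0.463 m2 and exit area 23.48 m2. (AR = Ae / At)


AR = 23.48 / 0.463 = 50.7

50.7


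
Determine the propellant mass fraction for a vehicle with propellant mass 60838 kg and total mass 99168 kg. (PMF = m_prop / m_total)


PMF = 60838 / 99168 = 0.613

0.613


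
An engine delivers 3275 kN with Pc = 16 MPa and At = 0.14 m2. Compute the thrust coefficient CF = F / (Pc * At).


CF = 3275000 / (16e6 * 0.14) = 1.46

1.46


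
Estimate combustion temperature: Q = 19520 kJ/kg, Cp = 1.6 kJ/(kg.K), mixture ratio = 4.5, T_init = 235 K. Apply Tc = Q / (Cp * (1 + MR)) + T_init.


Tc = 19520 / (1.6 * (1 + 4.5)) + 235 = 2453 K

2453 K


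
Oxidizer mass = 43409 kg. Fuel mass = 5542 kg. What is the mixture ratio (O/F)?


MR = 43409 / 5542 = 7.83

7.83


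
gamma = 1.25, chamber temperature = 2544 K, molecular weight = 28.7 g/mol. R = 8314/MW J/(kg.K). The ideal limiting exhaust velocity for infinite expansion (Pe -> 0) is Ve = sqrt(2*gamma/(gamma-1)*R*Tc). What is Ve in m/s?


R = 8314 / 28.7 = 289.69 J/(kg.K)
Ve = sqrt(2 * 1.25 / (1.25 - 1) * 289.69 * 2544) = 2715 m/s

2715 m/s


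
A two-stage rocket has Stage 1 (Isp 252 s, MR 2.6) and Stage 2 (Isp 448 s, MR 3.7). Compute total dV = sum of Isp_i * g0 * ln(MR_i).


dV1 = 252 * 9.81 * ln(2.6) = 2362.1 m/s
dV2 = 448 * 9.81 * ln(3.7) = 5750.0 m/s
Total dV = 2362.1 + 5750.0 = 8112.1 m/s ~ 8112 m/s

8112 m/s


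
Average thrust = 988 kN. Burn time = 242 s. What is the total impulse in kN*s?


It = 988 * 242 = 239096 kN*s

239096 kN*s


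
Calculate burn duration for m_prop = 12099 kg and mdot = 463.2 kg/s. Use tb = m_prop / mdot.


tb = 12099 / 463.2 = 26.1 s

26.1 s


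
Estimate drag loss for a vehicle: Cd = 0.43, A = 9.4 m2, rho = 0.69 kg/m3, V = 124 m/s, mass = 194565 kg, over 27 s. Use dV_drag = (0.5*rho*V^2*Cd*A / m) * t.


D = 0.5 * 0.69 * 124^2 * 0.43 * 9.4 = 21441.68 N
a = 21441.68 / 194565 = 0.1102 m/s2
dV = 0.1102 * 27 = 3.0 m/s

3.0 m/s


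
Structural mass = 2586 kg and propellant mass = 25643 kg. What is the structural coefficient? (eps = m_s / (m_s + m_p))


eps = 2586 / (2586 + 25643) = 0.0916

0.0916


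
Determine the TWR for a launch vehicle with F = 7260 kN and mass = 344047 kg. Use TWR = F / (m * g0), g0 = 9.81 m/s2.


TWR = 7260000 / (344047 * 9.81) = 2.15

2.15


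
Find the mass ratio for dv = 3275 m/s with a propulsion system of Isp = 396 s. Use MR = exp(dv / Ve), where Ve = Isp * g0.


Ve = 396 * 9.81 = 3884.76 m/s
MR = exp(3275 / 3884.76) = 2.323

2.323


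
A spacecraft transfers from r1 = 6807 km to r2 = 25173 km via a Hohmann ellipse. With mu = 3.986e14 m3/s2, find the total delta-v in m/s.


V1 = sqrt(mu/r1) = 7652.28 m/s
dV1 = V1*(sqrt(2*r2/(r1+r2)) - 1) = 1949.11 m/s
V2 = sqrt(mu/r2) = 3979.25 m/s
dV2 = V2*(1 - sqrt(2*r1/(r1+r2))) = 1382.95 m/s
Total dV = 3332 m/s

3332 m/s


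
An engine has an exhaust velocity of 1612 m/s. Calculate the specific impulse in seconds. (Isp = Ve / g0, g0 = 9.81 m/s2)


Isp = Ve / g0 = 1612 / 9.81 = 164.3 s

164.3 s


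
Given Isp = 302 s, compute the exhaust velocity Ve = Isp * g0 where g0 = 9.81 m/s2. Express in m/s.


Ve = Isp * g0 = 302 * 9.81 = 2962.6 m/s

2962.6 m/s


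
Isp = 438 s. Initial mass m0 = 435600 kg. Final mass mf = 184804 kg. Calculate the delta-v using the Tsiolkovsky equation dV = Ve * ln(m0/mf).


Ve = 438 * 9.81 = 4296.78 m/s
dV = 4296.78 * ln(435600/184804) = 3684 m/s

3684 m/s


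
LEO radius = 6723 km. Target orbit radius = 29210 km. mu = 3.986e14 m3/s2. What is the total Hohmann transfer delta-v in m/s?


V1 = sqrt(mu/r1) = 7699.94 m/s
dV1 = V1*(sqrt(2*r2/(r1+r2)) - 1) = 2118.02 m/s
V2 = sqrt(mu/r2) = 3694.05 m/s
dV2 = V2*(1 - sqrt(2*r1/(r1+r2))) = 1434.34 m/s
Total dV = 3552 m/s

3552 m/s


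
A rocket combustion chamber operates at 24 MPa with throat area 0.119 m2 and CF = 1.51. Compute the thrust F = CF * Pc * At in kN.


F = 1.51 * 24e6 * 0.119 = 4.3126e+06 N = 4312.6 kN

4312.6 kN


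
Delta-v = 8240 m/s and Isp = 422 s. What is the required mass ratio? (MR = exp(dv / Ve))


Ve = 422 * 9.81 = 4139.82 m/s
MR = exp(8240 / 4139.82) = 7.319

7.319


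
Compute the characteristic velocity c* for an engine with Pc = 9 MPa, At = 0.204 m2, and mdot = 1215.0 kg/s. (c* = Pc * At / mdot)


c* = 9e6 * 0.204 / 1215.0 = 1511 m/s

1511 m/s


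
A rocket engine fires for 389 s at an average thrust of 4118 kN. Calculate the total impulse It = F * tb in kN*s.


It = 4118 * 389 = 1601902 kN*s

1601902 kN*s


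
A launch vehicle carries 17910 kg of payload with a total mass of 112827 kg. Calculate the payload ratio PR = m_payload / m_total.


PR = 17910 / 112827 = 0.1587

0.1587


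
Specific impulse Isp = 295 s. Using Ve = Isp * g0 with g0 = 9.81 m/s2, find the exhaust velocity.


Ve = Isp * g0 = 295 * 9.81 = 2894.0 m/s

2894.0 m/s


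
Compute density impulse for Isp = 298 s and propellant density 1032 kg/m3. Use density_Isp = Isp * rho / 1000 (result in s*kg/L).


rho*Isp = 298 * 1032 / 1000 = 308 s*kg/L

308 s*kg/L


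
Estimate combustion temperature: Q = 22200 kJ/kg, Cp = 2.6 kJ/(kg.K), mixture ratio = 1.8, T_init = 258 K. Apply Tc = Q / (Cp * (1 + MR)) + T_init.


Tc = 22200 / (2.6 * (1 + 1.8)) + 258 = 3307 K

3307 K


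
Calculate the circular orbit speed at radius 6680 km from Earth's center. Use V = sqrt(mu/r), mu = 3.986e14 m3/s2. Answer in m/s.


V = sqrt(3.986e14 / 6680000) = 7725 m/s

7725 m/s


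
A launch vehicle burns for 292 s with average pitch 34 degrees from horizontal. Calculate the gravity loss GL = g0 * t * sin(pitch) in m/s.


GL = 9.81 * 292 * sin(34 deg) = 1602 m/s

1602 m/s


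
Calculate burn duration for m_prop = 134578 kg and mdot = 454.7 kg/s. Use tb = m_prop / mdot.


tb = 134578 / 454.7 = 296.0 s

296.0 s


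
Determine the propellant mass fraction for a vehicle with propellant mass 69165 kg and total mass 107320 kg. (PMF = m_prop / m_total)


PMF = 69165 / 107320 = 0.644

0.644


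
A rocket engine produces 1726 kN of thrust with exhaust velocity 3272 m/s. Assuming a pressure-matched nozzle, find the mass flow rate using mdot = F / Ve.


mdot = F / Ve = 1726000 / 3272 = 527.5 kg/s

527.5 kg/s


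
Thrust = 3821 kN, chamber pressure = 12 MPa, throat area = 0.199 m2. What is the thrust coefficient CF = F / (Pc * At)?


CF = 3821000 / (12e6 * 0.199) = 1.6

1.6


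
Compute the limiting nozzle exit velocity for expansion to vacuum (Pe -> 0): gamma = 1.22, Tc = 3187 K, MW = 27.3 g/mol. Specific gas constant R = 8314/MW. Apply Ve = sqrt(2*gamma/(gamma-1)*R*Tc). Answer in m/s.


R = 8314 / 27.3 = 304.54 J/(kg.K)
Ve = sqrt(2 * 1.22 / (1.22 - 1) * 304.54 * 3187) = 3281 m/s

3281 m/s


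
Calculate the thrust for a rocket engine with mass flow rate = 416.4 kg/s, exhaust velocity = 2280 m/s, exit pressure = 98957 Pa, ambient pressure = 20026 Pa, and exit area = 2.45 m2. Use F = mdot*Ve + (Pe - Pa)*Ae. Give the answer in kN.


F = 416.4 * 2280 + (98957 - 20026) * 2.45 = 1.1428e+06 N = 1142.8 kN

1142.8 kN


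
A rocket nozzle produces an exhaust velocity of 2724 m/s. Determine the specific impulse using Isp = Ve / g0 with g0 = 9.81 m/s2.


Isp = Ve / g0 = 2724 / 9.81 = 277.7 s

277.7 s


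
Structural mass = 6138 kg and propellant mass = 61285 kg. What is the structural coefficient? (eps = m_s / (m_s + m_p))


eps = 6138 / (6138 + 61285) = 0.091

0.091


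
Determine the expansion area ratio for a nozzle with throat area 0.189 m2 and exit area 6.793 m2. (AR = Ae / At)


AR = 6.793 / 0.189 = 35.9

35.9


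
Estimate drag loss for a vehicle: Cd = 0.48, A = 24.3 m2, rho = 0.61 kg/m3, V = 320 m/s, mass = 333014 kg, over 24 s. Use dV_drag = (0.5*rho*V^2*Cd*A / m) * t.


D = 0.5 * 0.61 * 320^2 * 0.48 * 24.3 = 364290.05 N
a = 364290.05 / 333014 = 1.0939 m/s2
dV = 1.0939 * 24 = 26.3 m/s

26.3 m/s


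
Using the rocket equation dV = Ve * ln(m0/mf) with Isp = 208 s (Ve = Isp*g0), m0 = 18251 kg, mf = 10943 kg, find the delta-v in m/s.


Ve = 208 * 9.81 = 2040.48 m/s
dV = 2040.48 * ln(18251/10943) = 1044 m/s

1044 m/s


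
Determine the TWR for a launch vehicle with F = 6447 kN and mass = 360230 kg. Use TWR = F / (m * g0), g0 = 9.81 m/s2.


TWR = 6447000 / (360230 * 9.81) = 1.82

1.82


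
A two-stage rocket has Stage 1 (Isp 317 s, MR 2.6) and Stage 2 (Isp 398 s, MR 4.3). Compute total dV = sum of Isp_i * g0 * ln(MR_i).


dV1 = 317 * 9.81 * ln(2.6) = 2971.4 m/s
dV2 = 398 * 9.81 * ln(4.3) = 5695.0 m/s
Total dV = 2971.4 + 5695.0 = 8666.4 m/s ~ 8666 m/s

8666 m/s


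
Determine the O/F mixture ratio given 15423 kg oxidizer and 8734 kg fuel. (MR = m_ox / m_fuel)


MR = 15423 / 8734 = 1.77

1.77


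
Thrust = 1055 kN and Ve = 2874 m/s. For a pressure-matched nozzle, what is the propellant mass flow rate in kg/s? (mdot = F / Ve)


mdot = F / Ve = 1055000 / 2874 = 367.1 kg/s

367.1 kg/s


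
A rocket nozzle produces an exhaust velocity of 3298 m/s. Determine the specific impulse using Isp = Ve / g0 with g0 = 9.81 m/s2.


Isp = Ve / g0 = 3298 / 9.81 = 336.2 s

336.2 s


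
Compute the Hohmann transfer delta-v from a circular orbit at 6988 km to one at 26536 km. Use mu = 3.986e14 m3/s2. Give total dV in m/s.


V1 = sqrt(mu/r1) = 7552.53 m/s
dV1 = V1*(sqrt(2*r2/(r1+r2)) - 1) = 1950.17 m/s
V2 = sqrt(mu/r2) = 3875.71 m/s
dV2 = V2*(1 - sqrt(2*r1/(r1+r2))) = 1373.26 m/s
Total dV = 3323 m/s

3323 m/s


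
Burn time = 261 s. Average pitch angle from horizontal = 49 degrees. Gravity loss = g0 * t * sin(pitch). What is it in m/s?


GL = 9.81 * 261 * sin(49 deg) = 1932 m/s

1932 m/s


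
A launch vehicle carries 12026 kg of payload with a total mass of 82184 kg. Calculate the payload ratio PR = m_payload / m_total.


PR = 12026 / 82184 = 0.1463

0.1463


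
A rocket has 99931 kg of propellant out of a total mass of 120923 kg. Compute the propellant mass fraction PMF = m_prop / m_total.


PMF = 99931 / 120923 = 0.826

0.826


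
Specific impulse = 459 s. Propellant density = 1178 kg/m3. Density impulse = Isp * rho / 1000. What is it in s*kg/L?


rho*Isp = 459 * 1178 / 1000 = 541 s*kg/L

541 s*kg/L


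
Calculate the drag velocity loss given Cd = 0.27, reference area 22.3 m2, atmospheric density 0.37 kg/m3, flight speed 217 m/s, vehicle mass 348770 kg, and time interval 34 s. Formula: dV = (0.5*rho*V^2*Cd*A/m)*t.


D = 0.5 * 0.37 * 217^2 * 0.27 * 22.3 = 52451.73 N
a = 52451.73 / 348770 = 0.1504 m/s2
dV = 0.1504 * 34 = 5.1 m/s

5.1 m/s


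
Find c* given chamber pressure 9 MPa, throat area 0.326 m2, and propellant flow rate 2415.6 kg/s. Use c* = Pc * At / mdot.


c* = 9e6 * 0.326 / 2415.6 = 1215 m/s

1215 m/s


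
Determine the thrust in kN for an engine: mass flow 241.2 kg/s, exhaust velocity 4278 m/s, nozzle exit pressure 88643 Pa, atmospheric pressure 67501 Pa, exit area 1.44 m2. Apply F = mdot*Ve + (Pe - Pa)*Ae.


F = 241.2 * 4278 + (88643 - 67501) * 1.44 = 1.0623e+06 N = 1062.3 kN

1062.3 kN


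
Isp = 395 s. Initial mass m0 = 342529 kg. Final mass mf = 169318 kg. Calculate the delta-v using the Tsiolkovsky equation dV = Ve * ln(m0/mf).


Ve = 395 * 9.81 = 3874.95 m/s
dV = 3874.95 * ln(342529/169318) = 2730 m/s

2730 m/s


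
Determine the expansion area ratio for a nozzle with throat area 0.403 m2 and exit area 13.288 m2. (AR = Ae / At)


AR = 13.288 / 0.403 = 33.0

33.0


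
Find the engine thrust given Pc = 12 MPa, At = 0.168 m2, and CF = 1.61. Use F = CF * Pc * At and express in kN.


F = 1.61 * 12e6 * 0.168 = 3.2458e+06 N = 3245.8 kN

3245.8 kN


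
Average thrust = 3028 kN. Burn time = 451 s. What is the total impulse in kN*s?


It = 3028 * 451 = 1365628 kN*s

1365628 kN*s


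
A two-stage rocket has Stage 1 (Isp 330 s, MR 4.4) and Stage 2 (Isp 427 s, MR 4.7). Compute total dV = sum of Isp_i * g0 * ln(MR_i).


dV1 = 330 * 9.81 * ln(4.4) = 4796.4 m/s
dV2 = 427 * 9.81 * ln(4.7) = 6482.5 m/s
Total dV = 4796.4 + 6482.5 = 11278.9 m/s ~ 11279 m/s

11279 m/s


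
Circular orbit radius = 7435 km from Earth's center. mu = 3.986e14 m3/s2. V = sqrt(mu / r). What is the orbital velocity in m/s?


V = sqrt(3.986e14 / 7435000) = 7322 m/s

7322 m/s


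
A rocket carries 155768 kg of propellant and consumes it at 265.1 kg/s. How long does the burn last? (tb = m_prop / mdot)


tb = 155768 / 265.1 = 587.6 s

587.6 s


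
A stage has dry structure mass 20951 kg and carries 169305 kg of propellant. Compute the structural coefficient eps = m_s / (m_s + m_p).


eps = 20951 / (20951 + 169305) = 0.1101

0.1101


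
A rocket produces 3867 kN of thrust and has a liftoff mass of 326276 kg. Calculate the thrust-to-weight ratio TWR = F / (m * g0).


TWR = 3867000 / (326276 * 9.81) = 1.21

1.21


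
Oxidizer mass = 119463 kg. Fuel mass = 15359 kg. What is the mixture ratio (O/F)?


MR = 119463 / 15359 = 7.78

7.78


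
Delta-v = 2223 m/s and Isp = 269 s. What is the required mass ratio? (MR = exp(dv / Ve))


Ve = 269 * 9.81 = 2638.89 m/s
MR = exp(2223 / 2638.89) = 2.322

2.322


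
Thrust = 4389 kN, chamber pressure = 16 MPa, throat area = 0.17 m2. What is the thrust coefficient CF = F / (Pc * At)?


CF = 4389000 / (16e6 * 0.17) = 1.61

1.61


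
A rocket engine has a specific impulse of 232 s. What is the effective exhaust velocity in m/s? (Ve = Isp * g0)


Ve = Isp * g0 = 232 * 9.81 = 2275.9 m/s

2275.9 m/s


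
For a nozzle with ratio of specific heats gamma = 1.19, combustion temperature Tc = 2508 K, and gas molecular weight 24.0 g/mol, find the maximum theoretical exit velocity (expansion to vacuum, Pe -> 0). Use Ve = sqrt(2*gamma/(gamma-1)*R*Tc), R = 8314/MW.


R = 8314 / 24.0 = 346.42 J/(kg.K)
Ve = sqrt(2 * 1.19 / (1.19 - 1) * 346.42 * 2508) = 3299 m/s

3299 m/s


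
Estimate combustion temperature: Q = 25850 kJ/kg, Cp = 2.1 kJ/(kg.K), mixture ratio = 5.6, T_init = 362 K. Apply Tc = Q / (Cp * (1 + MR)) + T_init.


Tc = 25850 / (2.1 * (1 + 5.6)) + 362 = 2227 K

2227 K


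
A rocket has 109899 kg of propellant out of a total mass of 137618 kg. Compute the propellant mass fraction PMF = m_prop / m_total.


PMF = 109899 / 137618 = 0.799

0.799


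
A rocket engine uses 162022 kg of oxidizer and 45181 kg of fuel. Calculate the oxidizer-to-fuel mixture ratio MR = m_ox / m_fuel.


MR = 162022 / 45181 = 3.59

3.59


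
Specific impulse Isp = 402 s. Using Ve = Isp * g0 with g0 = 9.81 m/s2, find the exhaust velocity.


Ve = Isp * g0 = 402 * 9.81 = 3943.6 m/s

3943.6 m/s


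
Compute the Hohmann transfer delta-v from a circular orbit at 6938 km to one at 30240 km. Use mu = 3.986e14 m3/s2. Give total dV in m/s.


V1 = sqrt(mu/r1) = 7579.69 m/s
dV1 = V1*(sqrt(2*r2/(r1+r2)) - 1) = 2087.81 m/s
V2 = sqrt(mu/r2) = 3630.59 m/s
dV2 = V2*(1 - sqrt(2*r1/(r1+r2))) = 1412.57 m/s
Total dV = 3500 m/s

3500 m/s


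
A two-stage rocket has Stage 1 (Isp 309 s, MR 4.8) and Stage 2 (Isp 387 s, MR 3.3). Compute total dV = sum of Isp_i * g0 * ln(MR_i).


dV1 = 309 * 9.81 * ln(4.8) = 4754.9 m/s
dV2 = 387 * 9.81 * ln(3.3) = 4532.7 m/s
Total dV = 4754.9 + 4532.7 = 9287.6 m/s ~ 9288 m/s

9288 m/s


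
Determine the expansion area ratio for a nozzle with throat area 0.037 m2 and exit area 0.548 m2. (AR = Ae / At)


AR = 0.548 / 0.037 = 14.8

14.8


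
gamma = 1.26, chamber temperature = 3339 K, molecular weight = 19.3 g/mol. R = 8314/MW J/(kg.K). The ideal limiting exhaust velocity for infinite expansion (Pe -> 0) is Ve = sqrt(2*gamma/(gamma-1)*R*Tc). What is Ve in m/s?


R = 8314 / 19.3 = 430.78 J/(kg.K)
Ve = sqrt(2 * 1.26 / (1.26 - 1) * 430.78 * 3339) = 3734 m/s

3734 m/s


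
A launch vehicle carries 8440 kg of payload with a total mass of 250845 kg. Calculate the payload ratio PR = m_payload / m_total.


PR = 8440 / 250845 = 0.0336

0.0336


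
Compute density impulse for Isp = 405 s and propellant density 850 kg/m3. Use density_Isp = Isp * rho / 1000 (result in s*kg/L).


rho*Isp = 405 * 850 / 1000 = 344 s*kg/L

344 s*kg/L


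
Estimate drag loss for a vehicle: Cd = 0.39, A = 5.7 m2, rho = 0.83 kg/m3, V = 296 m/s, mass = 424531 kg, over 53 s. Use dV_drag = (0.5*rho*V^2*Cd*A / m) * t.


D = 0.5 * 0.83 * 296^2 * 0.39 * 5.7 = 80829.7 N
a = 80829.7 / 424531 = 0.1904 m/s2
dV = 0.1904 * 53 = 10.1 m/s

10.1 m/s


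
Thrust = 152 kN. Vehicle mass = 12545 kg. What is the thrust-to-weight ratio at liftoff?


TWR = 152000 / (12545 * 9.81) = 1.24

1.24


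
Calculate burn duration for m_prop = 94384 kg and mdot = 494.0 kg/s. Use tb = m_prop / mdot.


tb = 94384 / 494.0 = 191.1 s

191.1 s


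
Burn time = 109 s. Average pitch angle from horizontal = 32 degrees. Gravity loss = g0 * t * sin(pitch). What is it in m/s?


GL = 9.81 * 109 * sin(32 deg) = 567 m/s

567 m/s


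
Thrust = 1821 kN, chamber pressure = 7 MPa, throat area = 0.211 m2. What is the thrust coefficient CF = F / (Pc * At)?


CF = 1821000 / (7e6 * 0.211) = 1.23

1.23


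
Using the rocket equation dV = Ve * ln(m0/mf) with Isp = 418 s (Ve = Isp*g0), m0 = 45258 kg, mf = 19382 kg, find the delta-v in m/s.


Ve = 418 * 9.81 = 4100.58 m/s
dV = 4100.58 * ln(45258/19382) = 3477 m/s

3477 m/s


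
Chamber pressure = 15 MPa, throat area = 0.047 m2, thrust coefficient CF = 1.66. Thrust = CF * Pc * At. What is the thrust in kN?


F = 1.66 * 15e6 * 0.047 = 1.1703e+06 N = 1170.3 kN

1170.3 kN


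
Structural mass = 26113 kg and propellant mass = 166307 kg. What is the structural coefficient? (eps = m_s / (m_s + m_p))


eps = 26113 / (26113 + 166307) = 0.1357

0.1357


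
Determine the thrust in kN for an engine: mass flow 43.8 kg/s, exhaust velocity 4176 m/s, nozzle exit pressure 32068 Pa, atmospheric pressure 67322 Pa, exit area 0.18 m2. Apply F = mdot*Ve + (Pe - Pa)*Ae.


F = 43.8 * 4176 + (32068 - 67322) * 0.18 = 176563.0 N = 176.6 kN

176.6 kN


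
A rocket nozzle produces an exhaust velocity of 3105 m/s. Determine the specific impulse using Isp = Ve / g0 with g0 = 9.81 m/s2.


Isp = Ve / g0 = 3105 / 9.81 = 316.5 s

316.5 s


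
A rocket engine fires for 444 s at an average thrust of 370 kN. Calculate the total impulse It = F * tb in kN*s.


It = 370 * 444 = 164280 kN*s

164280 kN*s


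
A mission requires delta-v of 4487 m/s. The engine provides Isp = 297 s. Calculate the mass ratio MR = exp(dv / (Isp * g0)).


Ve = 297 * 9.81 = 2913.57 m/s
MR = exp(4487 / 2913.57) = 4.665

4.665


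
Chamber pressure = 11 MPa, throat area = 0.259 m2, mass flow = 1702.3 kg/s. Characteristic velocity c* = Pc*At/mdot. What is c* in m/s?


c* = 11e6 * 0.259 / 1702.3 = 1674 m/s

1674 m/s


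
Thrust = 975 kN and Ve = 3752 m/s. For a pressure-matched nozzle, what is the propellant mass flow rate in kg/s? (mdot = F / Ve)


mdot = F / Ve = 975000 / 3752 = 259.9 kg/s

259.9 kg/s


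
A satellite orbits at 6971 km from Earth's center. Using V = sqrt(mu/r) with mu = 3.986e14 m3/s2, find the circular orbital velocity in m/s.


V = sqrt(3.986e14 / 6971000) = 7562 m/s

7562 m/s


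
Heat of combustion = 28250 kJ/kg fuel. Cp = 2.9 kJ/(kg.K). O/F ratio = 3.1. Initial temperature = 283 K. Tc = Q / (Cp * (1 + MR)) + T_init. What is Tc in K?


Tc = 28250 / (2.9 * (1 + 3.1)) + 283 = 2659 K

2659 K


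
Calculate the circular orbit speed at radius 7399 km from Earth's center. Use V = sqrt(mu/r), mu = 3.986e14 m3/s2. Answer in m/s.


V = sqrt(3.986e14 / 7399000) = 7340 m/s

7340 m/s


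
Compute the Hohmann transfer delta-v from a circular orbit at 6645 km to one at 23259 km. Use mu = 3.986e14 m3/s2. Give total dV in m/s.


V1 = sqrt(mu/r1) = 7745.0 m/s
dV1 = V1*(sqrt(2*r2/(r1+r2)) - 1) = 1914.78 m/s
V2 = sqrt(mu/r2) = 4139.74 m/s
dV2 = V2*(1 - sqrt(2*r1/(r1+r2))) = 1379.98 m/s
Total dV = 3295 m/s

3295 m/s


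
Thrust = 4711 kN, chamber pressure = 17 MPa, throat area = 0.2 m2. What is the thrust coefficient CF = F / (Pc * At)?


CF = 4711000 / (17e6 * 0.2) = 1.39

1.39


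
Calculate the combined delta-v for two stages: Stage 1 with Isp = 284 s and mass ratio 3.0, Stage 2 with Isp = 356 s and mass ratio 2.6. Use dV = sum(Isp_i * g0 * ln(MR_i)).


dV1 = 284 * 9.81 * ln(3.0) = 3060.8 m/s
dV2 = 356 * 9.81 * ln(2.6) = 3337.0 m/s
Total dV = 3060.8 + 3337.0 = 6397.8 m/s ~ 6398 m/s

6398 m/s


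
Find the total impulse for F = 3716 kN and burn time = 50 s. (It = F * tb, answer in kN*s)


It = 3716 * 50 = 185800 kN*s

185800 kN*s


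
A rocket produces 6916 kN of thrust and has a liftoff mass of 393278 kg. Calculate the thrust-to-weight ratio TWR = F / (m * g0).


TWR = 6916000 / (393278 * 9.81) = 1.79

1.79


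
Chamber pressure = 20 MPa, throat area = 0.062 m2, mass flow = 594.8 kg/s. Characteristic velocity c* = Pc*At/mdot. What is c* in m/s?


c* = 20e6 * 0.062 / 594.8 = 2085 m/s

2085 m/s


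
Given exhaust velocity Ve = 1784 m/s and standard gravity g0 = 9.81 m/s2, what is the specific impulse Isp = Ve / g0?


Isp = Ve / g0 = 1784 / 9.81 = 181.9 s

181.9 s


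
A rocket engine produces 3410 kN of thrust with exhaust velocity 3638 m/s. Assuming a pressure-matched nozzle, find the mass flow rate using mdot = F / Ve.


mdot = F / Ve = 3410000 / 3638 = 937.3 kg/s

937.3 kg/s


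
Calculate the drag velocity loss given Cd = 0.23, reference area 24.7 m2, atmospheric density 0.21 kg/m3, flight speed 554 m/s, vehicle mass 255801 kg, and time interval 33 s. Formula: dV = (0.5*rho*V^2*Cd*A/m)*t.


D = 0.5 * 0.21 * 554^2 * 0.23 * 24.7 = 183076.93 N
a = 183076.93 / 255801 = 0.7157 m/s2
dV = 0.7157 * 33 = 23.6 m/s

23.6 m/s


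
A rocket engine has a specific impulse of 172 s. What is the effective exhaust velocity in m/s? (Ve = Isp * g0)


Ve = Isp * g0 = 172 * 9.81 = 1687.3 m/s

1687.3 m/s


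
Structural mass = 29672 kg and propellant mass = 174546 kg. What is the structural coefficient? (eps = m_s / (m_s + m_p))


eps = 29672 / (29672 + 174546) = 0.1453

0.1453


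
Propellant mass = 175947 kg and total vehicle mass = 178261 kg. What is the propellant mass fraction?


PMF = 175947 / 178261 = 0.987

0.987


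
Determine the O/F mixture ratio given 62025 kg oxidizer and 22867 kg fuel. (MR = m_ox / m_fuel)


MR = 62025 / 22867 = 2.71

2.71


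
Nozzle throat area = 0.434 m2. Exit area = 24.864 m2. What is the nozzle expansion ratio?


AR = 24.864 / 0.434 = 57.3

57.3


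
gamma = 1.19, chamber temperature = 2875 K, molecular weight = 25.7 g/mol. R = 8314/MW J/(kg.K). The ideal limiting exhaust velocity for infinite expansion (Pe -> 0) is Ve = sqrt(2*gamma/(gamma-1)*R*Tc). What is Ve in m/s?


R = 8314 / 25.7 = 323.5 J/(kg.K)
Ve = sqrt(2 * 1.19 / (1.19 - 1) * 323.5 * 2875) = 3413 m/s

3413 m/s


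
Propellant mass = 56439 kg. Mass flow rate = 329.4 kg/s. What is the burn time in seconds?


tb = 56439 / 329.4 = 171.3 s

171.3 s


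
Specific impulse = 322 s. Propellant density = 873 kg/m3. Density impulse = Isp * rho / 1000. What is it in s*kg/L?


rho*Isp = 322 * 873 / 1000 = 281 s*kg/L

281 s*kg/L


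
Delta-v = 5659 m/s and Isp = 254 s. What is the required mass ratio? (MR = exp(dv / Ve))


Ve = 254 * 9.81 = 2491.74 m/s
MR = exp(5659 / 2491.74) = 9.69

9.69


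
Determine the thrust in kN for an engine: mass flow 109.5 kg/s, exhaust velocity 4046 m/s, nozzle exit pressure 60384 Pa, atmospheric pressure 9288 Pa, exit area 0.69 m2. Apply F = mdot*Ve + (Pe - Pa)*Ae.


F = 109.5 * 4046 + (60384 - 9288) * 0.69 = 478293.0 N = 478.3 kN

478.3 kN


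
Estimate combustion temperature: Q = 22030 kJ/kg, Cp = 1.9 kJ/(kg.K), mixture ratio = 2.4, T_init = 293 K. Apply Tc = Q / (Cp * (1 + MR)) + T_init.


Tc = 22030 / (1.9 * (1 + 2.4)) + 293 = 3703 K

3703 K


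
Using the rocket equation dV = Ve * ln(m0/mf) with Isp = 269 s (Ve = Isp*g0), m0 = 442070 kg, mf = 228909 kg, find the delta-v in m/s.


Ve = 269 * 9.81 = 2638.89 m/s
dV = 2638.89 * ln(442070/228909) = 1737 m/s

1737 m/s


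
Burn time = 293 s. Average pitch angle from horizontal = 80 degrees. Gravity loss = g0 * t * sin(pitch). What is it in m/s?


GL = 9.81 * 293 * sin(80 deg) = 2831 m/s

2831 m/s


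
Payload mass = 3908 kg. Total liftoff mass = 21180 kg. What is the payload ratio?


PR = 3908 / 21180 = 0.1845

0.1845


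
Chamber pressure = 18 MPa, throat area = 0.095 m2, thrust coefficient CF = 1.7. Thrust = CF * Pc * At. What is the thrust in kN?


F = 1.7 * 18e6 * 0.095 = 2.9070e+06 N = 2907.0 kN

2907.0 kN


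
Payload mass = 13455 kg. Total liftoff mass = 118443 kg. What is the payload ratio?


PR = 13455 / 118443 = 0.1136

0.1136


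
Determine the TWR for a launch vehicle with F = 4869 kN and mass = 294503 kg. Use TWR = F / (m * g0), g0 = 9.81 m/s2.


TWR = 4869000 / (294503 * 9.81) = 1.69

1.69


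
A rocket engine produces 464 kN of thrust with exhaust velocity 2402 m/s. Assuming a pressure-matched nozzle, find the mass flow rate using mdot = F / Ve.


mdot = F / Ve = 464000 / 2402 = 193.2 kg/s

193.2 kg/s


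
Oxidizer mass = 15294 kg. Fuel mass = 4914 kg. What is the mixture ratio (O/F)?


MR = 15294 / 4914 = 3.11

3.11


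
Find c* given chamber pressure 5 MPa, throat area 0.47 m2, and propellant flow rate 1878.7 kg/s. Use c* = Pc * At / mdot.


c* = 5e6 * 0.47 / 1878.7 = 1251 m/s

1251 m/s


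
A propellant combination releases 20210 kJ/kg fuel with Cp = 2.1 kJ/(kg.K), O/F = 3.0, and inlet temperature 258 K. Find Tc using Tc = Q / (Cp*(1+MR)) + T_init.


Tc = 20210 / (2.1 * (1 + 3.0)) + 258 = 2664 K

2664 K


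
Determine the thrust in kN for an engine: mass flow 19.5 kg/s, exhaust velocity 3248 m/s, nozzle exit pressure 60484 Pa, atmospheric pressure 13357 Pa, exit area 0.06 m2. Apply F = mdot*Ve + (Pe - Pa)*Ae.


F = 19.5 * 3248 + (60484 - 13357) * 0.06 = 66164.0 N = 66.2 kN

66.2 kN


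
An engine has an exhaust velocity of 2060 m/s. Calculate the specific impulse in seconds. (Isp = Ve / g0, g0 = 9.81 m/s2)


Isp = Ve / g0 = 2060 / 9.81 = 210.0 s

210.0 s


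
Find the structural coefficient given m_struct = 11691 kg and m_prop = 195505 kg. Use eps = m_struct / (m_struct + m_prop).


eps = 11691 / (11691 + 195505) = 0.0564

0.0564
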